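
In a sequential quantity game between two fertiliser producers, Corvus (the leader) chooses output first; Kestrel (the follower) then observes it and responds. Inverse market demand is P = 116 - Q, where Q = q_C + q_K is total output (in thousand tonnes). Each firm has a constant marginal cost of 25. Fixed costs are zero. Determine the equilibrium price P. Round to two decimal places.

The follower Kestrel best-responds to any q_C: π_K = (116 - Q)q_K - 25q_K.
Follower FOC: 91 - q_C - 2q_K = 0, so q_K(q_C) = (91 - q_C)/2.
The leader anticipates this reaction. Substituting into P = 116 - Q gives P = 141/2 - (1/2)q_C, so π_C = (141/2 - (1/2)q_C)q_C - 25q_C.
The leader's first-order condition 91/2 - q_C = 0 yields q_C = 91/2.
Then q_K = (91 - 91/2)/2 = 91/4.
Total output Q = 273/4, so price P = 116 - 273/4 = 191/4.

47.75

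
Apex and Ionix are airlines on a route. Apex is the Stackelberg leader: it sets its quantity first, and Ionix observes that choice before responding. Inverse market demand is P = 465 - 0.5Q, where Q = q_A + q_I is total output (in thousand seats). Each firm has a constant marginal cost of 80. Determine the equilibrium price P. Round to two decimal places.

176.25

Solve by backward induction. Given q_A, the follower Ionix maximises π_I = (465 - (1/2)q_A - (1/2)q_I)q_I - 80q_I.
∂π_I/∂q_I = 385 - (1/2)q_A - q_I = 0 gives the reaction function q_I = (385 - (1/2)q_A).
Apex substitutes q_I(q_A) into its own profit: π_A = q_A(465 - (1/2)q_A - (385 - (1/2)q_A)/2) - 80q_A = (545/2 - (1/4)q_A)q_A - 80q_A.
Leader FOC: 385/2 - (1/2)q_A = 0, so q_A = 385.
Then q_I = (385 - (1/2)·385) = 385/2.
Total output Q = 1155/2, so price P = 465 - (1/2)·(1155/2) = 705/4.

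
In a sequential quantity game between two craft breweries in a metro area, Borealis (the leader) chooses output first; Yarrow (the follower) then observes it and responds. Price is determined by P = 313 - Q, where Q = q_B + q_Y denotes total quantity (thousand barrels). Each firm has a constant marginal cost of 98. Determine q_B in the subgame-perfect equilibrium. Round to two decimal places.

The follower Yarrow best-responds to any q_B: π_Y = (313 - Q)q_Y - 98q_Y.
Setting the follower's marginal profit to zero, 215 - q_B - 2q_Y = 0, i.e. q_Y = (215 - q_B)/2.
Borealis substitutes q_Y(q_B) into its own profit: π_B = q_B(313 - q_B - (215 - q_B)/2) - 98q_B = (411/2 - (1/2)q_B)q_B - 98q_B.
The leader's first-order condition 215/2 - q_B = 0 yields q_B = 215/2.
Then q_Y = (215 - 215/2)/2 = 215/4.

107.50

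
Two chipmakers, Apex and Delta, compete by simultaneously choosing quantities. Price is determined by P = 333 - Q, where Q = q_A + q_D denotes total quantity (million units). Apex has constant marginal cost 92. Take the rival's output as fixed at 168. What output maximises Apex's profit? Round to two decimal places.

36.50

With the rival's output fixed at 168, Apex's profit is π_A = (333 - 168 - q_A)q_A - (92q_A) = (165 - q_A)q_A - (92q_A).
∂π_A/∂q_A = 73 - 2q_A = 0, so q_A = 73/2.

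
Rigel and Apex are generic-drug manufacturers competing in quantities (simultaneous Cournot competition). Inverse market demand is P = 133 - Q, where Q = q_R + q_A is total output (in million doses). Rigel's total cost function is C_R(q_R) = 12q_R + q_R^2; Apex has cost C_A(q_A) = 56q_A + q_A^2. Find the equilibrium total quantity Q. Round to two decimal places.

Rigel's profit: π_R = (133 - Q)q_R - (12q_R + q_R²). Setting ∂π_R/∂q_R = 0: 121 - 4q_R - (q_A) = 0.
Apex's profit: π_A = (133 - Q)q_A - (56q_A + q_A²). Setting ∂π_A/∂q_A = 0: 77 - 4q_A - (q_R) = 0.
So q_R = (121 - q_A)/4 and q_A = (77 - q_R)/4.
Solving the pair: q_R = 407/15, q_A = 187/15.
Total output Q = 407/15 + 187/15 = 198/5.

39.60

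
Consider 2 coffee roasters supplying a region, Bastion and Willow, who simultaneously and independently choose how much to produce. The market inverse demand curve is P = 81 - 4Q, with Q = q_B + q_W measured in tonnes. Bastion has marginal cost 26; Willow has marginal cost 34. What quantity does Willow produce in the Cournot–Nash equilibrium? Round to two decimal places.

Bastion's profit: π_B = (81 - 4Q)q_B - (26q_B). Setting ∂π_B/∂q_B = 0: 55 - 8q_B - 4(q_W) = 0.
Willow's first-order condition: 47 - 8q_W - 4(q_B) = 0.
Best responses: q_B = (55 - 4q_W)/8, q_W = (47 - 4q_B)/8.
Solving the pair: q_B = 21/4, q_W = 13/4.

3.25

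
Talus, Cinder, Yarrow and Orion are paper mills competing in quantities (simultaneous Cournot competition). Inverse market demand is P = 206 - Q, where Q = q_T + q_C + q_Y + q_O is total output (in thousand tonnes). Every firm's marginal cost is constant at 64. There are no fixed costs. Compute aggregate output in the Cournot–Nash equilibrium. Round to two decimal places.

113.60

Each firm earns π_i = (206 - Q)q_i - 64q_i.
First-order condition (treating rivals' output as given): 142 - 2q_i - Σ_{j≠i} q_j = 0.
By symmetry each firm produces the same amount; substituting Σ_{j≠i} q_j = 3q_i yields q_i = 142/5.
Total output Q = 142/5 + 142/5 + 142/5 + 142/5 = 568/5.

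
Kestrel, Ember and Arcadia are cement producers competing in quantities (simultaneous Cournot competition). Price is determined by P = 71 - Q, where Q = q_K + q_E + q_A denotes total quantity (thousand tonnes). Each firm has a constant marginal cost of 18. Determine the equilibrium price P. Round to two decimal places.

Each firm earns π_i = (71 - Q)q_i - 18q_i.
First-order condition (treating rivals' output as given): 53 - 2q_i - Σ_{j≠i} q_j = 0.
With identical firms every q_j equals q_i, so Σ_{j≠i} q_j = 2q_i and 53 = 4q_i, giving q_i = 53/4.
Total output Q = 159/4, so price P = 71 - 159/4 = 125/4.

31.25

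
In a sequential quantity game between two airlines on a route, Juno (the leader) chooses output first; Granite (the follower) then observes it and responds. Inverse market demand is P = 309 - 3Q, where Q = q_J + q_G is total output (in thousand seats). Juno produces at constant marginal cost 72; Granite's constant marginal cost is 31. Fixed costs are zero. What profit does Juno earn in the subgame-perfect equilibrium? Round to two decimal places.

1600.67

Solve by backward induction. Given q_J, the follower Granite maximises π_G = (309 - 3q_J - 3q_G)q_G - 31q_G.
Follower FOC: 278 - 3q_J - 6q_G = 0, so q_G(q_J) = (278 - 3q_J)/6.
The leader anticipates this reaction. Substituting into P = 309 - 3Q gives P = 170 - (3/2)q_J, so π_J = (170 - (3/2)q_J)q_J - 72q_J.
Maximising: ∂π_J/∂q_J = 98 - 3q_J = 0, giving q_J = 98/3.
Then q_G = (278 - 3·(98/3))/6 = 30.
Price P = 309 - 3·(188/3) = 121.
Juno's profit: (121 - 72)·(98/3) = 1600.6667.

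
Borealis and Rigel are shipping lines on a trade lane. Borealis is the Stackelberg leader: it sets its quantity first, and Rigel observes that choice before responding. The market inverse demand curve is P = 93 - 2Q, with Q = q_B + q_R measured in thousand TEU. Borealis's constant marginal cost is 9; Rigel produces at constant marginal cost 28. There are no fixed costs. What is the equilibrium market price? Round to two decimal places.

34.75

Solve by backward induction. Given q_B, the follower Rigel maximises π_R = (93 - 2q_B - 2q_R)q_R - 28q_R.
Follower FOC: 65 - 2q_B - 4q_R = 0, so q_R(q_B) = (65 - 2q_B)/4.
Borealis substitutes q_R(q_B) into its own profit: π_B = q_B(93 - 2q_B - (65 - 2q_B)/2) - 9q_B = (121/2 - q_B)q_B - 9q_B.
The leader's first-order condition 103/2 - 2q_B = 0 yields q_B = 103/4.
Then q_R = (65 - 2·(103/4))/4 = 27/8.
Total output Q = 233/8, so price P = 93 - 2·(233/8) = 139/4.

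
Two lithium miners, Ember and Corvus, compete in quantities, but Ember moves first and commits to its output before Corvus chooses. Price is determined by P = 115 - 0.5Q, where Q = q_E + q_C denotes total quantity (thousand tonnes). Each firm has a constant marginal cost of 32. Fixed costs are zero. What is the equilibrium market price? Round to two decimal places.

The follower Corvus best-responds to any q_E: π_C = (115 - 0.5Q)q_C - 32q_C.
∂π_C/∂q_C = 83 - (1/2)q_E - q_C = 0 gives the reaction function q_C = (83 - (1/2)q_E).
The leader anticipates this reaction. Substituting into P = 115 - 0.5Q gives P = 147/2 - (1/4)q_E, so π_E = (147/2 - (1/4)q_E)q_E - 32q_E.
The leader's first-order condition 83/2 - (1/2)q_E = 0 yields q_E = 83.
Then q_C = (83 - (1/2)·83) = 83/2.
Total output Q = 249/2, so price P = 115 - (1/2)·(249/2) = 211/4.

52.75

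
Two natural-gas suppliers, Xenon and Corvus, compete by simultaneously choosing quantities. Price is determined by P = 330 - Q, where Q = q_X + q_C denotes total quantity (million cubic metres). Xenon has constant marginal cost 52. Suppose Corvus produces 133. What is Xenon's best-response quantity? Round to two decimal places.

72.50

With the rival's output fixed at 133, Xenon's profit is π_X = (330 - 133 - q_X)q_X - (52q_X) = (197 - q_X)q_X - (52q_X).
∂π_X/∂q_X = 145 - 2q_X = 0, so q_X = 145/2.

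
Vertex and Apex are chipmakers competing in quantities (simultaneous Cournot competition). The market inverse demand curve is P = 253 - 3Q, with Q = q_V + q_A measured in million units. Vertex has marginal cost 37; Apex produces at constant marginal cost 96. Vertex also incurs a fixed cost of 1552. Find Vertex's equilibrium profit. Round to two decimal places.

Vertex's profit: π_V = (253 - 3Q)q_V - (37q_V). Setting ∂π_V/∂q_V = 0: 216 - 6q_V - 3(q_A) = 0.
Apex's first-order condition: 157 - 6q_A - 3(q_V) = 0.
Best responses: q_V = (216 - 3q_A)/6, q_A = (157 - 3q_V)/6.
Substituting one into the other gives q_V = 275/9 and q_A = 98/9.
Price P = 253 - 3·(373/9) = 386/3.
Vertex's profit: (386/3 - 37)·(275/9) - 1552 = 1248.9259.

1248.93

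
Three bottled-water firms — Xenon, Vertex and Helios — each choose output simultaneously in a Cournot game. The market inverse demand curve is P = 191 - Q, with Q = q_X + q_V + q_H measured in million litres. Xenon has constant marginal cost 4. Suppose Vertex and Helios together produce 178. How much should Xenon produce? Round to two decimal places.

4.50

With rivals' combined output fixed at 178, Xenon's profit is π_X = (191 - 178 - q_X)q_X - (4q_X) = (13 - q_X)q_X - (4q_X).
∂π_X/∂q_X = 9 - 2q_X = 0, so q_X = 9/2.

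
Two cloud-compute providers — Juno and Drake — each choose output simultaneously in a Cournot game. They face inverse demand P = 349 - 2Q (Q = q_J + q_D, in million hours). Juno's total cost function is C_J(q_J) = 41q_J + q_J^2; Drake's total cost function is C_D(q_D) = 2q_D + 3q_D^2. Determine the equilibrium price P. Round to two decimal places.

Juno's profit: π_J = (349 - 2Q)q_J - (41q_J + q_J²). Setting ∂π_J/∂q_J = 0: 308 - 6q_J - 2(q_D) = 0.
Drake's profit: π_D = (349 - 2Q)q_D - (2q_D + 3q_D²). Setting ∂π_D/∂q_D = 0: 347 - 10q_D - 2(q_J) = 0.
Best responses: q_J = (308 - 2q_D)/6, q_D = (347 - 2q_J)/10.
Substituting one into the other gives q_J = 1193/28 and q_D = 733/28.
Total output Q = 963/14, so price P = 349 - 2·(963/14) = 1480/7.

211.43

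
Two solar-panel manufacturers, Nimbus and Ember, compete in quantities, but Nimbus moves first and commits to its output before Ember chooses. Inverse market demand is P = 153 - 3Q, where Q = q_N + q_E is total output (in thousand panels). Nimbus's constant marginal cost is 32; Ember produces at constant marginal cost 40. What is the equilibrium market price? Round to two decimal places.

64.25

Solve by backward induction. Given q_N, the follower Ember maximises π_E = (153 - 3q_N - 3q_E)q_E - 40q_E.
∂π_E/∂q_E = 113 - 3q_N - 6q_E = 0 gives the reaction function q_E = (113 - 3q_N)/6.
The leader anticipates this reaction. Substituting into P = 153 - 3Q gives P = 193/2 - (3/2)q_N, so π_N = (193/2 - (3/2)q_N)q_N - 32q_N.
Leader FOC: 129/2 - 3q_N = 0, so q_N = 43/2.
Then q_E = (113 - 3·(43/2))/6 = 97/12.
Total output Q = 355/12, so price P = 153 - 3·(355/12) = 257/4.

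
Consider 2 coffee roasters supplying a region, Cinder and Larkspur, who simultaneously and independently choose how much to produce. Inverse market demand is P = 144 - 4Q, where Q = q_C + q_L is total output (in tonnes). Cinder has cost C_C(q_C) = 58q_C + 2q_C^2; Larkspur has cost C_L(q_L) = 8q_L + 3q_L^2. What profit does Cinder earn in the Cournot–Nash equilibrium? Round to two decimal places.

Cinder's profit: π_C = (144 - 4Q)q_C - (58q_C + 2q_C²). Setting ∂π_C/∂q_C = 0: 86 - 12q_C - 4(q_L) = 0.
Larkspur's profit: π_L = (144 - 4Q)q_L - (8q_L + 3q_L²). Setting ∂π_L/∂q_L = 0: 136 - 14q_L - 4(q_C) = 0.
So q_C = (86 - 4q_L)/12 and q_L = (136 - 4q_C)/14.
Solving the pair: q_C = 165/38, q_L = 161/19.
Price P = 144 - 4·(487/38) = 1762/19.
Cinder's profit: (1762/19)·(165/38) - 58·(165/38) - 2(165/38)² = 113.1233.

113.12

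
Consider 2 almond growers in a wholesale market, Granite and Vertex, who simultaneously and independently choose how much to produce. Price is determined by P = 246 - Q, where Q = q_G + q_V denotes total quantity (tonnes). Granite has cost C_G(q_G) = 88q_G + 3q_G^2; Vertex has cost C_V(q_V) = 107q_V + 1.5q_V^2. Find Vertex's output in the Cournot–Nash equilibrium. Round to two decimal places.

Granite's profit: π_G = (246 - Q)q_G - (88q_G + 3q_G²). Setting ∂π_G/∂q_G = 0: 158 - 8q_G - (q_V) = 0.
Vertex's first-order condition: 139 - 5q_V - (q_G) = 0.
Best responses: q_G = (158 - q_V)/8, q_V = (139 - q_G)/5.
Substituting one into the other gives q_G = 217/13 and q_V = 318/13.

24.46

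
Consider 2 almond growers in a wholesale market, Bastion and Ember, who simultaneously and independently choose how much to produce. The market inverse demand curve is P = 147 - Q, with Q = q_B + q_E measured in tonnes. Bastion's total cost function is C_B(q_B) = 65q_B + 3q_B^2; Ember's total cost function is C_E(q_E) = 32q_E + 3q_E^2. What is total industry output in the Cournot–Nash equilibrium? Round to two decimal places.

21.89

Bastion's profit: π_B = (147 - Q)q_B - (65q_B + 3q_B²). Setting ∂π_B/∂q_B = 0: 82 - 8q_B - (q_E) = 0.
Ember's profit: π_E = (147 - Q)q_E - (32q_E + 3q_E²). Setting ∂π_E/∂q_E = 0: 115 - 8q_E - (q_B) = 0.
Best responses: q_B = (82 - q_E)/8, q_E = (115 - q_B)/8.
Substituting one into the other gives q_B = 541/63 and q_E = 838/63.
Total output Q = 541/63 + 838/63 = 197/9.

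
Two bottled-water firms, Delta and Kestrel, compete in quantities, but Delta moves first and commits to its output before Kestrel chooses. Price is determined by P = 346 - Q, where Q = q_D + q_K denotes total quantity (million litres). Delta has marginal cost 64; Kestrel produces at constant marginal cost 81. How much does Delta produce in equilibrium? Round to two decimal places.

149.50

Solve by backward induction. Given q_D, the follower Kestrel maximises π_K = (346 - q_D - q_K)q_K - 81q_K.
∂π_K/∂q_K = 265 - q_D - 2q_K = 0 gives the reaction function q_K = (265 - q_D)/2.
Delta substitutes q_K(q_D) into its own profit: π_D = q_D(346 - q_D - (265 - q_D)/2) - 64q_D = (427/2 - (1/2)q_D)q_D - 64q_D.
Leader FOC: 299/2 - q_D = 0, so q_D = 299/2.
Then q_K = (265 - 299/2)/2 = 231/4.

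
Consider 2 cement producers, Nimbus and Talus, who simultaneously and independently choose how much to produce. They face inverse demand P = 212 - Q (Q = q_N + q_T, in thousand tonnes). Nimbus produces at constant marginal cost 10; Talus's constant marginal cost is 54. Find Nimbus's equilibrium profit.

Nimbus's profit: π_N = (212 - Q)q_N - (10q_N). Setting ∂π_N/∂q_N = 0: 202 - 2q_N - (q_T) = 0.
Talus's profit: π_T = (212 - Q)q_T - (54q_T). Setting ∂π_T/∂q_T = 0: 158 - 2q_T - (q_N) = 0.
Best responses: q_N = (202 - q_T)/2, q_T = (158 - q_N)/2.
Solving the pair: q_N = 82, q_T = 38.
Price P = 212 - 120 = 92.
Nimbus's profit: (92 - 10)·82 = 6724.

6724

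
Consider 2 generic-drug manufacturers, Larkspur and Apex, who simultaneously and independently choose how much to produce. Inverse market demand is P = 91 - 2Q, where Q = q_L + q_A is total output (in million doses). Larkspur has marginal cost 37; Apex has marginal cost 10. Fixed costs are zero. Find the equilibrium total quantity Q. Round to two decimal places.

Larkspur's profit: π_L = (91 - 2Q)q_L - (37q_L). Setting ∂π_L/∂q_L = 0: 54 - 4q_L - 2(q_A) = 0.
Apex's first-order condition: 81 - 4q_A - 2(q_L) = 0.
So q_L = (54 - 2q_A)/4 and q_A = (81 - 2q_L)/4.
Substituting one into the other gives q_L = 9/2 and q_A = 18.
Total output Q = 9/2 + 18 = 45/2.

22.50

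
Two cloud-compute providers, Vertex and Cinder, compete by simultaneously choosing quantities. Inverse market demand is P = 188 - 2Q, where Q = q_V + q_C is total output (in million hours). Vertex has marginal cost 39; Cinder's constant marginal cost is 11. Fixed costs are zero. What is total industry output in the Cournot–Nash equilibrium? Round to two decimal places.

Vertex's profit: π_V = (188 - 2Q)q_V - (39q_V). Setting ∂π_V/∂q_V = 0: 149 - 4q_V - 2(q_C) = 0.
Cinder's profit: π_C = (188 - 2Q)q_C - (11q_C). Setting ∂π_C/∂q_C = 0: 177 - 4q_C - 2(q_V) = 0.
Best responses: q_V = (149 - 2q_C)/4, q_C = (177 - 2q_V)/4.
Solving the pair: q_V = 121/6, q_C = 205/6.
Total output Q = 121/6 + 205/6 = 163/3.

54.33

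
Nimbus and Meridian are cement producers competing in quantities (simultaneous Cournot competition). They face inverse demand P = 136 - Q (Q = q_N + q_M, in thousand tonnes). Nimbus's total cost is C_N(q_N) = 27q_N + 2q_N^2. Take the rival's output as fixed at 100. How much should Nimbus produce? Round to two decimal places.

With the rival's output fixed at 100, Nimbus's profit is π_N = (136 - 100 - q_N)q_N - (27q_N + 2q_N²) = (36 - q_N)q_N - (27q_N + 2q_N²).
∂π_N/∂q_N = 9 - 6q_N = 0, so q_N = 3/2.

1.50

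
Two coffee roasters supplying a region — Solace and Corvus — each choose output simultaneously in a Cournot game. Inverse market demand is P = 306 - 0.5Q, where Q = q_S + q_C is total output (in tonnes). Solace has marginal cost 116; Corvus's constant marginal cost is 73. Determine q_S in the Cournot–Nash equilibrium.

98

Solace's profit: π_S = (306 - 0.5Q)q_S - (116q_S). Setting ∂π_S/∂q_S = 0: 190 - q_S - (1/2)(q_C) = 0.
Corvus's profit: π_C = (306 - 0.5Q)q_C - (73q_C). Setting ∂π_C/∂q_C = 0: 233 - q_C - (1/2)(q_S) = 0.
So q_S = (190 - (1/2)q_C) and q_C = (233 - (1/2)q_S).
Solving the pair: q_S = 98, q_C = 184.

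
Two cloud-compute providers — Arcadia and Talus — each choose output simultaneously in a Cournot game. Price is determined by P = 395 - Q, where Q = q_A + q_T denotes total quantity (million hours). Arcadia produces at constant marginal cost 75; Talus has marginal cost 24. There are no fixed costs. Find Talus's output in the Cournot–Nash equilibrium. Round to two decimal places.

140.67

Arcadia's profit: π_A = (395 - Q)q_A - (75q_A). Setting ∂π_A/∂q_A = 0: 320 - 2q_A - (q_T) = 0.
Talus's first-order condition: 371 - 2q_T - (q_A) = 0.
Best responses: q_A = (320 - q_T)/2, q_T = (371 - q_A)/2.
Solving the pair: q_A = 269/3, q_T = 422/3.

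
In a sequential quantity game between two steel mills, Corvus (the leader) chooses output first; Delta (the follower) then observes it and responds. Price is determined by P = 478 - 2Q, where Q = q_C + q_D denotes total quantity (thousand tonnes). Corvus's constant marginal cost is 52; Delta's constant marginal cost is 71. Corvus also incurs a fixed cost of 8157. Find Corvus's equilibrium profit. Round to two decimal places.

The follower Delta best-responds to any q_C: π_D = (478 - 2Q)q_D - 71q_D.
∂π_D/∂q_D = 407 - 2q_C - 4q_D = 0 gives the reaction function q_D = (407 - 2q_C)/4.
Corvus substitutes q_D(q_C) into its own profit: π_C = q_C(478 - 2q_C - (407 - 2q_C)/2) - 52q_C = (549/2 - q_C)q_C - 52q_C.
The leader's first-order condition 445/2 - 2q_C = 0 yields q_C = 445/4.
Then q_D = (407 - 2·(445/4))/4 = 369/8.
Price P = 478 - 2·(1259/8) = 653/4.
Corvus's profit: (653/4 - 52)·(445/4) - 8157 = 4219.5625.

4219.56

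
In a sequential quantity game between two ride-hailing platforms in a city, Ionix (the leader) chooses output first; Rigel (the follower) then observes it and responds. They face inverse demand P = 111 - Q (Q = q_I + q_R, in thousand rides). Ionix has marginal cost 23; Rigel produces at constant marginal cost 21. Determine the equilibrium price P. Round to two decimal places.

Solve by backward induction. Given q_I, the follower Rigel maximises π_R = (111 - q_I - q_R)q_R - 21q_R.
∂π_R/∂q_R = 90 - q_I - 2q_R = 0 gives the reaction function q_R = (90 - q_I)/2.
The leader anticipates this reaction. Substituting into P = 111 - Q gives P = 66 - (1/2)q_I, so π_I = (66 - (1/2)q_I)q_I - 23q_I.
Maximising: ∂π_I/∂q_I = 43 - q_I = 0, giving q_I = 43.
Then q_R = (90 - 43)/2 = 47/2.
Total output Q = 133/2, so price P = 111 - 133/2 = 89/2.

44.50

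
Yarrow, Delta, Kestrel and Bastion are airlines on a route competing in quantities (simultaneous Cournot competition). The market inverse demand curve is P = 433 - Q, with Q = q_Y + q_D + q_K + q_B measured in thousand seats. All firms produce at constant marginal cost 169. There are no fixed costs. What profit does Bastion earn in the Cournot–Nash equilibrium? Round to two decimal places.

A representative firm's profit is π_i = q_i(433 - Q) - 169q_i.
First-order condition (treating rivals' output as given): 264 - 2q_i - Σ_{j≠i} q_j = 0.
By symmetry each firm produces the same amount; substituting Σ_{j≠i} q_j = 3q_i yields q_i = 264/5.
Price P = 433 - 1056/5 = 1109/5.
Bastion's profit: (1109/5 - 169)·(264/5) = 2787.8400.

2787.84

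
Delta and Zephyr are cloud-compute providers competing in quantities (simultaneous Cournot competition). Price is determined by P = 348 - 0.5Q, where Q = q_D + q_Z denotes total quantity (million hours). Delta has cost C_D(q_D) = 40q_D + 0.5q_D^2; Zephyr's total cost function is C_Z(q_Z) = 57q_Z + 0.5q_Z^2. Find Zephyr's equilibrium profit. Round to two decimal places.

13026.42

Delta's profit: π_D = (348 - 0.5Q)q_D - (40q_D + (1/2)q_D²). Setting ∂π_D/∂q_D = 0: 308 - 2q_D - (1/2)(q_Z) = 0.
Zephyr's first-order condition: 291 - 2q_Z - (1/2)(q_D) = 0.
So q_D = (308 - (1/2)q_Z)/2 and q_Z = (291 - (1/2)q_D)/2.
Solving the pair: q_D = 1882/15, q_Z = 1712/15.
Price P = 348 - (1/2)·(1198/5) = 1141/5.
Zephyr's profit: (1141/5)·(1712/15) - 57·(1712/15) - (1/2)(1712/15)² = 13026.4178.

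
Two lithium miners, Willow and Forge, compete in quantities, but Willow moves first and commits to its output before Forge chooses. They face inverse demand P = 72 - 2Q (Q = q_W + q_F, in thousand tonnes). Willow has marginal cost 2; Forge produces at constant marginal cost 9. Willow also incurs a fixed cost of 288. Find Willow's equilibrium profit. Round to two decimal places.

The follower Forge best-responds to any q_W: π_F = (72 - 2Q)q_F - 9q_F.
Setting the follower's marginal profit to zero, 63 - 2q_W - 4q_F = 0, i.e. q_F = (63 - 2q_W)/4.
Willow substitutes q_F(q_W) into its own profit: π_W = q_W(72 - 2q_W - (63 - 2q_W)/2) - 2q_W = (81/2 - q_W)q_W - 2q_W.
The leader's first-order condition 77/2 - 2q_W = 0 yields q_W = 77/4.
Then q_F = (63 - 2·(77/4))/4 = 49/8.
Price P = 72 - 2·(203/8) = 85/4.
Willow's profit: (85/4 - 2)·(77/4) - 288 = 1321/16.

82.56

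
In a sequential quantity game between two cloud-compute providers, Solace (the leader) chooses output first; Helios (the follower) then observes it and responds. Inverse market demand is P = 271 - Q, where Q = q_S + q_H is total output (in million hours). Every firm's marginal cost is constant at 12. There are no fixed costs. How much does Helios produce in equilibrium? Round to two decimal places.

64.75

The follower Helios best-responds to any q_S: π_H = (271 - Q)q_H - 12q_H.
Setting the follower's marginal profit to zero, 259 - q_S - 2q_H = 0, i.e. q_H = (259 - q_S)/2.
Solace substitutes q_H(q_S) into its own profit: π_S = q_S(271 - q_S - (259 - q_S)/2) - 12q_S = (283/2 - (1/2)q_S)q_S - 12q_S.
The leader's first-order condition 259/2 - q_S = 0 yields q_S = 259/2.
Then q_H = (259 - 259/2)/2 = 259/4.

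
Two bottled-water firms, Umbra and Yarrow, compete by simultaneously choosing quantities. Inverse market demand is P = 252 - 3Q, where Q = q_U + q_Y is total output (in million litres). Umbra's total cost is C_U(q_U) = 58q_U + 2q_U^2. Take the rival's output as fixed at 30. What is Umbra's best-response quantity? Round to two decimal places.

With the rival's output fixed at 30, Umbra's profit is π_U = (252 - 3·30 - 3q_U)q_U - (58q_U + 2q_U²) = (162 - 3q_U)q_U - (58q_U + 2q_U²).
∂π_U/∂q_U = 104 - 10q_U = 0, so q_U = 52/5.

10.40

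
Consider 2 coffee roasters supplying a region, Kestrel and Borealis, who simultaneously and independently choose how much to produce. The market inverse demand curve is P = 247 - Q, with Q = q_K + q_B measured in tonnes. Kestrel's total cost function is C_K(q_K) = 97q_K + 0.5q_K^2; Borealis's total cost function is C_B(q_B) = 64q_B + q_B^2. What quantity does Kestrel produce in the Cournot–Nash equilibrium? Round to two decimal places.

37.91

Kestrel's profit: π_K = (247 - Q)q_K - (97q_K + (1/2)q_K²). Setting ∂π_K/∂q_K = 0: 150 - 3q_K - (q_B) = 0.
Borealis's first-order condition: 183 - 4q_B - (q_K) = 0.
So q_K = (150 - q_B)/3 and q_B = (183 - q_K)/4.
Solving the pair: q_K = 417/11, q_B = 399/11.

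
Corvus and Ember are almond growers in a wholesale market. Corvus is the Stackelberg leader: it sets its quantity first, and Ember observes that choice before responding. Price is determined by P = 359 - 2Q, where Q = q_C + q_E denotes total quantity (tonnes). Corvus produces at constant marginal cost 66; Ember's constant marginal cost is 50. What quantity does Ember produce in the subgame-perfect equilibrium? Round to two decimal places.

42.63

Solve by backward induction. Given q_C, the follower Ember maximises π_E = (359 - 2q_C - 2q_E)q_E - 50q_E.
Setting the follower's marginal profit to zero, 309 - 2q_C - 4q_E = 0, i.e. q_E = (309 - 2q_C)/4.
The leader anticipates this reaction. Substituting into P = 359 - 2Q gives P = 409/2 - q_C, so π_C = (409/2 - q_C)q_C - 66q_C.
Maximising: ∂π_C/∂q_C = 277/2 - 2q_C = 0, giving q_C = 277/4.
Then q_E = (309 - 2·(277/4))/4 = 341/8.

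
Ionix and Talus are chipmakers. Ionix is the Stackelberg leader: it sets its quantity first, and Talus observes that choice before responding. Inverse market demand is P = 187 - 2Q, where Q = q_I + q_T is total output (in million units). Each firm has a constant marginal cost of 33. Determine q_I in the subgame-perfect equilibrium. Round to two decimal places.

Solve by backward induction. Given q_I, the follower Talus maximises π_T = (187 - 2q_I - 2q_T)q_T - 33q_T.
Setting the follower's marginal profit to zero, 154 - 2q_I - 4q_T = 0, i.e. q_T = (154 - 2q_I)/4.
The leader anticipates this reaction. Substituting into P = 187 - 2Q gives P = 110 - q_I, so π_I = (110 - q_I)q_I - 33q_I.
The leader's first-order condition 77 - 2q_I = 0 yields q_I = 77/2.
Then q_T = (154 - 2·(77/2))/4 = 77/4.

38.50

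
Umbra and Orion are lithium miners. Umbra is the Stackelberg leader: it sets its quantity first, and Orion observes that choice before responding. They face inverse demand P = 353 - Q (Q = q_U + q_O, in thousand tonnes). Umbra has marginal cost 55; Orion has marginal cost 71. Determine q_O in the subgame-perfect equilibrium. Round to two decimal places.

The follower Orion best-responds to any q_U: π_O = (353 - Q)q_O - 71q_O.
Setting the follower's marginal profit to zero, 282 - q_U - 2q_O = 0, i.e. q_O = (282 - q_U)/2.
The leader anticipates this reaction. Substituting into P = 353 - Q gives P = 212 - (1/2)q_U, so π_U = (212 - (1/2)q_U)q_U - 55q_U.
The leader's first-order condition 157 - q_U = 0 yields q_U = 157.
Then q_O = (282 - 157)/2 = 125/2.

62.50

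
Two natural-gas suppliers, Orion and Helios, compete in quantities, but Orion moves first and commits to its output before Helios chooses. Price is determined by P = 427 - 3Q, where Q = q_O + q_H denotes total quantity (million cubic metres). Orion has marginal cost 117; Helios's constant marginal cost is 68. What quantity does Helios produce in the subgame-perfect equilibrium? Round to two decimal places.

38.08

The follower Helios best-responds to any q_O: π_H = (427 - 3Q)q_H - 68q_H.
Setting the follower's marginal profit to zero, 359 - 3q_O - 6q_H = 0, i.e. q_H = (359 - 3q_O)/6.
Orion substitutes q_H(q_O) into its own profit: π_O = q_O(427 - 3q_O - (359 - 3q_O)/2) - 117q_O = (495/2 - (3/2)q_O)q_O - 117q_O.
Leader FOC: 261/2 - 3q_O = 0, so q_O = 87/2.
Then q_H = (359 - 3·(87/2))/6 = 457/12.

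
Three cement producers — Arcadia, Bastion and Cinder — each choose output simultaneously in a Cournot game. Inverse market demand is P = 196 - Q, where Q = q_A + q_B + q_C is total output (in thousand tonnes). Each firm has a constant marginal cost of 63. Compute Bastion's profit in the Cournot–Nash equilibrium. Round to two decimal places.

A representative firm's profit is π_i = q_i(196 - Q) - 63q_i.
First-order condition (treating rivals' output as given): 133 - 2q_i - Σ_{j≠i} q_j = 0.
By symmetry each firm produces the same amount; substituting Σ_{j≠i} q_j = 2q_i yields q_i = 133/4.
Price P = 196 - 399/4 = 385/4.
Bastion's profit: (385/4 - 63)·(133/4) = 1105.5625.

1105.56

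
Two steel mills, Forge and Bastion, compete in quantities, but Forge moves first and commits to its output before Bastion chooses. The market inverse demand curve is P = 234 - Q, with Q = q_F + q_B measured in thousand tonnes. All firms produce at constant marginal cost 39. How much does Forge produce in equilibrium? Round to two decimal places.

Solve by backward induction. Given q_F, the follower Bastion maximises π_B = (234 - q_F - q_B)q_B - 39q_B.
∂π_B/∂q_B = 195 - q_F - 2q_B = 0 gives the reaction function q_B = (195 - q_F)/2.
The leader anticipates this reaction. Substituting into P = 234 - Q gives P = 273/2 - (1/2)q_F, so π_F = (273/2 - (1/2)q_F)q_F - 39q_F.
Leader FOC: 195/2 - q_F = 0, so q_F = 195/2.
Then q_B = (195 - 195/2)/2 = 195/4.

97.50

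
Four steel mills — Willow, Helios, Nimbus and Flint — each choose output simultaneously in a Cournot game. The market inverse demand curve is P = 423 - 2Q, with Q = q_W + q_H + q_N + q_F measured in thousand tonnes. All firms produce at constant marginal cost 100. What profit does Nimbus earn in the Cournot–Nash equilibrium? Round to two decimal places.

2086.58

Each firm earns π_i = (423 - 2Q)q_i - 100q_i.
First-order condition (treating rivals' output as given): 323 - 4q_i - 2·Σ_{j≠i} q_j = 0.
By symmetry each firm produces the same amount; substituting Σ_{j≠i} q_j = 3q_i yields q_i = 323/10.
Price P = 423 - 2·(646/5) = 823/5.
Nimbus's profit: (823/5 - 100)·(323/10) = 2086.5800.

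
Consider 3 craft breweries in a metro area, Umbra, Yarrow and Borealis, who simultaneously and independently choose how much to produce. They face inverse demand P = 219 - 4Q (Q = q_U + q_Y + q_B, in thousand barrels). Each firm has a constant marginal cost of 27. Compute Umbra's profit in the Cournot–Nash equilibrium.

A representative firm's profit is π_i = q_i(219 - 4Q) - 27q_i.
Setting ∂π_i/∂q_i = 0 with rivals' quantities fixed: 192 - 8q_i - 4·Σ_{j≠i} q_j = 0.
By symmetry each firm produces the same amount; substituting Σ_{j≠i} q_j = 2q_i yields q_i = 192/16 = 12.
Price P = 219 - 4·36 = 75.
Umbra's profit: (75 - 27)·12 = 576.

576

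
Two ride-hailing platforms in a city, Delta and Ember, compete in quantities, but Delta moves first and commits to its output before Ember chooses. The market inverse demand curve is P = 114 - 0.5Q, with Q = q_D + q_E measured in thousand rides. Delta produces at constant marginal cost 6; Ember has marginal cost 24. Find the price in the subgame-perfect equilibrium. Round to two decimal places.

37.50

The follower Ember best-responds to any q_D: π_E = (114 - 0.5Q)q_E - 24q_E.
Setting the follower's marginal profit to zero, 90 - (1/2)q_D - q_E = 0, i.e. q_E = (90 - (1/2)q_D).
The leader anticipates this reaction. Substituting into P = 114 - 0.5Q gives P = 69 - (1/4)q_D, so π_D = (69 - (1/4)q_D)q_D - 6q_D.
The leader's first-order condition 63 - (1/2)q_D = 0 yields q_D = 126.
Then q_E = (90 - (1/2)·126) = 27.
Total output Q = 153, so price P = 114 - (1/2)·153 = 75/2.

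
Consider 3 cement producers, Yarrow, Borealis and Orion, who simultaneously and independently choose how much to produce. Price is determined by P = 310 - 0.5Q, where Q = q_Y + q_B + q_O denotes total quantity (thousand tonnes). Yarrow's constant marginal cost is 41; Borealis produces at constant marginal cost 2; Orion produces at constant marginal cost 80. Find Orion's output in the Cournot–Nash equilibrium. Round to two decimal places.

Yarrow's profit: π_Y = (310 - 0.5Q)q_Y - (41q_Y). Setting ∂π_Y/∂q_Y = 0: 269 - q_Y - (1/2)(q_B + q_O) = 0.
Borealis's first-order condition: 308 - q_B - (1/2)(q_Y + q_O) = 0.
Orion's first-order condition: 230 - q_O - (1/2)(q_Y + q_B) = 0.
Adding the 3 conditions: 807 − Q − Q = 0, i.e. Q = 807/2.
Back-substituting: q_Y = (269 − 807/4)/(1/2) = 269/2, q_B = (308 − 807/4)/(1/2) = 425/2, q_O = (230 − 807/4)/(1/2) = 113/2.

56.50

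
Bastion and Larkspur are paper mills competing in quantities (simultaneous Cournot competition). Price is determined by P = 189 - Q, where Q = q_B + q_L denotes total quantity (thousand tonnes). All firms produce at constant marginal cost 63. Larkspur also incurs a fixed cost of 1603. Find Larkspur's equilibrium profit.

A representative firm's profit is π_i = q_i(189 - Q) - 63q_i.
Setting ∂π_i/∂q_i = 0 with rivals' quantities fixed: 126 - 2q_i - q_j = 0.
With identical firms every q_j equals q_i, so q_j = q_i and 126 = 3q_i, giving q_i = 42.
Price P = 189 - 84 = 105.
Larkspur's profit: (105 - 63)·42 - 1603 = 161.

161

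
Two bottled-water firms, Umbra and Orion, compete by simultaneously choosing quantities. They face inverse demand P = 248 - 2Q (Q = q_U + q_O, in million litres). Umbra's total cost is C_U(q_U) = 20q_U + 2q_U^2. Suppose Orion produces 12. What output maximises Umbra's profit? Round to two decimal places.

25.50

With the rival's output fixed at 12, Umbra's profit is π_U = (248 - 2·12 - 2q_U)q_U - (20q_U + 2q_U²) = (224 - 2q_U)q_U - (20q_U + 2q_U²).
∂π_U/∂q_U = 204 - 8q_U = 0, so q_U = 51/2.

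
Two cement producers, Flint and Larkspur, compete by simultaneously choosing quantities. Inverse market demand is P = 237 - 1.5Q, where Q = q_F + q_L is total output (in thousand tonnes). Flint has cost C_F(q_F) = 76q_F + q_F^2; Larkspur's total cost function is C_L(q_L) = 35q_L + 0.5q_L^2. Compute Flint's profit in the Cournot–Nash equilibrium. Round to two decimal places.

922.68

Flint's profit: π_F = (237 - 1.5Q)q_F - (76q_F + q_F²). Setting ∂π_F/∂q_F = 0: 161 - 5q_F - (3/2)(q_L) = 0.
Larkspur's profit: π_L = (237 - 1.5Q)q_L - (35q_L + (1/2)q_L²). Setting ∂π_L/∂q_L = 0: 202 - 4q_L - (3/2)(q_F) = 0.
Best responses: q_F = (161 - (3/2)q_L)/5, q_L = (202 - (3/2)q_F)/4.
Substituting one into the other gives q_F = 1364/71 and q_L = 43.2958.
Price P = 237 - (3/2)·62.5070 = 143.2394.
Flint's profit: 143.2394·(1364/71) - 76·(1364/71) - (1364/71)² = 922.6820.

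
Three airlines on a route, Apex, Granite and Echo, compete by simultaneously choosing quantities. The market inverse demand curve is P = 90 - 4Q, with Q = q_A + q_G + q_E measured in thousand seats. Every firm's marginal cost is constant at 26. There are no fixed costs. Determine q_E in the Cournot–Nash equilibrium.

Each firm earns π_i = (90 - 4Q)q_i - 26q_i.
Setting ∂π_i/∂q_i = 0 with rivals' quantities fixed: 64 - 8q_i - 4·Σ_{j≠i} q_j = 0.
With identical firms every q_j equals q_i, so Σ_{j≠i} q_j = 2q_i and 64 = 16q_i, giving q_i = 4.

4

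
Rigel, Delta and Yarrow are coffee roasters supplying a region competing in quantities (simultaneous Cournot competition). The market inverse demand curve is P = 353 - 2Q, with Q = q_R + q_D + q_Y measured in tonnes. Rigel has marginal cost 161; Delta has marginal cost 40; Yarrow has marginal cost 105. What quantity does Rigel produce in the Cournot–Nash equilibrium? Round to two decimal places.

1.88

Rigel's profit: π_R = (353 - 2Q)q_R - (161q_R). Setting ∂π_R/∂q_R = 0: 192 - 4q_R - 2(q_D + q_Y) = 0.
Delta's profit: π_D = (353 - 2Q)q_D - (40q_D). Setting ∂π_D/∂q_D = 0: 313 - 4q_D - 2(q_R + q_Y) = 0.
Yarrow's first-order condition: 248 - 4q_Y - 2(q_R + q_D) = 0.
Summing all 3 equations gives 753 − 8Q = 0, hence Q = 753/8.
Back-substituting: q_R = (192 − 753/4)/2 = 15/8, q_D = (313 − 753/4)/2 = 499/8, q_Y = (248 − 753/4)/2 = 239/8.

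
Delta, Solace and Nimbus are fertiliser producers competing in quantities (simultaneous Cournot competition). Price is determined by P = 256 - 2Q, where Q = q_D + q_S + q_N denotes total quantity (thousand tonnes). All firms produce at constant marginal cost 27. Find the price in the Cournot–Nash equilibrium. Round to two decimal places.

A representative firm's profit is π_i = q_i(256 - 2Q) - 27q_i.
Setting ∂π_i/∂q_i = 0 with rivals' quantities fixed: 229 - 4q_i - 2·Σ_{j≠i} q_j = 0.
With identical firms every q_j equals q_i, so Σ_{j≠i} q_j = 2q_i and 229 = 8q_i, giving q_i = 229/8.
Total output Q = 687/8, so price P = 256 - 2·(687/8) = 337/4.

84.25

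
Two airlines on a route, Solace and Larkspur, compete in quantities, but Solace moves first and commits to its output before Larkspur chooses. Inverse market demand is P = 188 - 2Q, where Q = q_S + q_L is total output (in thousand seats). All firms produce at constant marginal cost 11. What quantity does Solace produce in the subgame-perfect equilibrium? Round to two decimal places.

44.25

The follower Larkspur best-responds to any q_S: π_L = (188 - 2Q)q_L - 11q_L.
Follower FOC: 177 - 2q_S - 4q_L = 0, so q_L(q_S) = (177 - 2q_S)/4.
Solace substitutes q_L(q_S) into its own profit: π_S = q_S(188 - 2q_S - (177 - 2q_S)/2) - 11q_S = (199/2 - q_S)q_S - 11q_S.
Leader FOC: 177/2 - 2q_S = 0, so q_S = 177/4.
Then q_L = (177 - 2·(177/4))/4 = 177/8.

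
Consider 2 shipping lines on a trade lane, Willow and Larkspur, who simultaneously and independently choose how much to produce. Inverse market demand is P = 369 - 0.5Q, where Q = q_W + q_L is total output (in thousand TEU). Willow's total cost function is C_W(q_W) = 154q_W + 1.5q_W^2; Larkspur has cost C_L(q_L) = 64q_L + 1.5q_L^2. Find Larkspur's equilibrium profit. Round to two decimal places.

9978.58

Willow's profit: π_W = (369 - 0.5Q)q_W - (154q_W + (3/2)q_W²). Setting ∂π_W/∂q_W = 0: 215 - 4q_W - (1/2)(q_L) = 0.
Larkspur's first-order condition: 305 - 4q_L - (1/2)(q_W) = 0.
Best responses: q_W = (215 - (1/2)q_L)/4, q_L = (305 - (1/2)q_W)/4.
Solving the pair: q_W = 44.9206, q_L = 70.6349.
Price P = 369 - (1/2)·(1040/9) = 311.2222.
Larkspur's profit: 311.2222·70.6349 - 64·70.6349 - (3/2)·70.6349² = 9978.5840.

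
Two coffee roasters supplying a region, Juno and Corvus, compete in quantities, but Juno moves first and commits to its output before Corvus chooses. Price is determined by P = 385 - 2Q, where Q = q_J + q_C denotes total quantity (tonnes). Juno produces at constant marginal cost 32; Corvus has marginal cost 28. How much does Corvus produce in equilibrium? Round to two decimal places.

45.63

Solve by backward induction. Given q_J, the follower Corvus maximises π_C = (385 - 2q_J - 2q_C)q_C - 28q_C.
Follower FOC: 357 - 2q_J - 4q_C = 0, so q_C(q_J) = (357 - 2q_J)/4.
Juno substitutes q_C(q_J) into its own profit: π_J = q_J(385 - 2q_J - (357 - 2q_J)/2) - 32q_J = (413/2 - q_J)q_J - 32q_J.
Maximising: ∂π_J/∂q_J = 349/2 - 2q_J = 0, giving q_J = 349/4.
Then q_C = (357 - 2·(349/4))/4 = 365/8.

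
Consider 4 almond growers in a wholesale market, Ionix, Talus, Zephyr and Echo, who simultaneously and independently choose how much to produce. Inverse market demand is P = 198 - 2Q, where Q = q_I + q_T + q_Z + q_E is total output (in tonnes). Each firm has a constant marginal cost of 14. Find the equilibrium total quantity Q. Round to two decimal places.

Each firm earns π_i = (198 - 2Q)q_i - 14q_i.
First-order condition (treating rivals' output as given): 184 - 4q_i - 2·Σ_{j≠i} q_j = 0.
By symmetry each firm produces the same amount; substituting Σ_{j≠i} q_j = 3q_i yields q_i = 184/10 = 92/5.
Total output Q = 92/5 + 92/5 + 92/5 + 92/5 = 368/5.

73.60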